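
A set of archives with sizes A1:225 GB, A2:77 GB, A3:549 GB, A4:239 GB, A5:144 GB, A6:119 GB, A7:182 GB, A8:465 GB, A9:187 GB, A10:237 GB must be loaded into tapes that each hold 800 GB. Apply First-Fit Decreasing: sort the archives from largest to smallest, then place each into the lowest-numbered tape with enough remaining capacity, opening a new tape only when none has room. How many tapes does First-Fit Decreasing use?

4 tapes

Sorted descending: 549, 465, 239, 237, 225, 187, 182, 144, 119, 77.
tape 1: place 549 GB, 251 GB left
tape 2: place 465 GB, 335 GB left
tape 1: place 239 GB, 12 GB left
tape 2: place 237 GB, 98 GB left
tape 3: place 225 GB, 575 GB left
tape 3: place 187 GB, 388 GB left
tape 3: place 182 GB, 206 GB left
tape 3: place 144 GB, 62 GB left
tape 4: place 119 GB, 681 GB left
tape 2: place 77 GB, 21 GB left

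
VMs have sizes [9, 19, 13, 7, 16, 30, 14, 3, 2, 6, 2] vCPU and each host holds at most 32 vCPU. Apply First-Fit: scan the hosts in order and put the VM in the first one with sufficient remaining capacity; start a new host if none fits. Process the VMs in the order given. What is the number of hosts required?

host 1: place 9 vCPU, 23 vCPU left
host 1: place 19 vCPU, 4 vCPU left
host 2: place 13 vCPU, 19 vCPU left
host 2: place 7 vCPU, 12 vCPU left
host 3: place 16 vCPU, 16 vCPU left
host 4: place 30 vCPU, 2 vCPU left
host 3: place 14 vCPU, 2 vCPU left
host 1: place 3 vCPU, 1 vCPU left
host 2: place 2 vCPU, 10 vCPU left
host 2: place 6 vCPU, 4 vCPU left
host 2: place 2 vCPU, 2 vCPU left
Final hosts: [9,19,3] [13,7,2,6,2] [16,14] [30].

4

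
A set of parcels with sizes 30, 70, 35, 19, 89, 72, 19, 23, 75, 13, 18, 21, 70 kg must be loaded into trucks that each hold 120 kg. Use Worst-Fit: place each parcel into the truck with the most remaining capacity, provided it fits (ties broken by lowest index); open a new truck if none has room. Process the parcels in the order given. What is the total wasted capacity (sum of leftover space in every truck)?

166

Put 30 kg in truck 1; 90 kg remain.
Put 70 kg in truck 1; 20 kg remain.
Put 35 kg in truck 2; 85 kg remain.
Put 19 kg in truck 2; 66 kg remain.
Put 89 kg in truck 3; 31 kg remain.
Put 72 kg in truck 4; 48 kg remain.
Put 19 kg in truck 2; 47 kg remain.
Put 23 kg in truck 4; 25 kg remain.
Put 75 kg in truck 5; 45 kg remain.
Put 13 kg in truck 2; 34 kg remain.
Put 18 kg in truck 5; 27 kg remain.
Put 21 kg in truck 2; 13 kg remain.
Put 70 kg in truck 6; 50 kg remain.
6 trucks × 120 kg = 720 kg; used 554 kg; unused 166 kg.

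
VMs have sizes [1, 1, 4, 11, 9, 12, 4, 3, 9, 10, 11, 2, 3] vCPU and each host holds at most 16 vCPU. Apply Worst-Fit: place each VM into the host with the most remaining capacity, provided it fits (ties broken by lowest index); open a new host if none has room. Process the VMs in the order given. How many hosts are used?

Put 1 vCPU in host 1; 15 vCPU remain.
Put 1 vCPU in host 1; 14 vCPU remain.
Put 4 vCPU in host 1; 10 vCPU remain.
Put 11 vCPU in host 2; 5 vCPU remain.
Put 9 vCPU in host 1; 1 vCPU remain.
Put 12 vCPU in host 3; 4 vCPU remain.
Put 4 vCPU in host 2; 1 vCPU remain.
Put 3 vCPU in host 3; 1 vCPU remain.
Put 9 vCPU in host 4; 7 vCPU remain.
Put 10 vCPU in host 5; 6 vCPU remain.
Put 11 vCPU in host 6; 5 vCPU remain.
Put 2 vCPU in host 4; 5 vCPU remain.
Put 3 vCPU in host 5; 3 vCPU remain.

6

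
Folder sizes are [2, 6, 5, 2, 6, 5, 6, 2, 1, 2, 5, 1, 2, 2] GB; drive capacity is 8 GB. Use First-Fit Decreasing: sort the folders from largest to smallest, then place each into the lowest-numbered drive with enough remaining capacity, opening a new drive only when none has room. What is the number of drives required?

Sorted descending: 6, 6, 6, 5, 5, 5, 2, 2, 2, 2, 2, 2, 1, 1.
6 GB → drive 1 (remaining 2 GB)
6 GB → drive 2 (remaining 2 GB)
6 GB → drive 3 (remaining 2 GB)
5 GB → drive 4 (remaining 3 GB)
5 GB → drive 5 (remaining 3 GB)
5 GB → drive 6 (remaining 3 GB)
2 GB → drive 1 (remaining 0 GB)
2 GB → drive 2 (remaining 0 GB)
2 GB → drive 3 (remaining 0 GB)
2 GB → drive 4 (remaining 1 GB)
2 GB → drive 5 (remaining 1 GB)
2 GB → drive 6 (remaining 1 GB)
1 GB → drive 4 (remaining 0 GB)
1 GB → drive 5 (remaining 0 GB)

6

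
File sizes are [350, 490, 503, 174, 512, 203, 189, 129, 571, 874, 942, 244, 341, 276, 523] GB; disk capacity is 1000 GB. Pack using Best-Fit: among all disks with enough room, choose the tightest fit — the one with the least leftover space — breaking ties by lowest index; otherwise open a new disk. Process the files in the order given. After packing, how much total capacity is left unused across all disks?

Put 350 GB in disk 1; 650 GB remain.
Put 490 GB in disk 1; 160 GB remain.
Put 503 GB in disk 2; 497 GB remain.
Put 174 GB in disk 2; 323 GB remain.
Put 512 GB in disk 3; 488 GB remain.
Put 203 GB in disk 2; 120 GB remain.
Put 189 GB in disk 3; 299 GB remain.
Put 129 GB in disk 1; 31 GB remain.
Put 571 GB in disk 4; 429 GB remain.
Put 874 GB in disk 5; 126 GB remain.
Put 942 GB in disk 6; 58 GB remain.
Put 244 GB in disk 3; 55 GB remain.
Put 341 GB in disk 4; 88 GB remain.
Put 276 GB in disk 7; 724 GB remain.
Put 523 GB in disk 7; 201 GB remain.
7 disks × 1000 GB = 7000 GB; used 6321 GB; unused 679 GB.

679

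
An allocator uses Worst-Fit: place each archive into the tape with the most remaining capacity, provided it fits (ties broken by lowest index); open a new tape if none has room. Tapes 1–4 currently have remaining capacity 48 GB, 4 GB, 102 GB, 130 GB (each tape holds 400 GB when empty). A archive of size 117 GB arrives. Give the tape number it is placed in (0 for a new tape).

4

Tapes with room: tape 4 (130 GB).
Most room is tape 4 with 130 GB free.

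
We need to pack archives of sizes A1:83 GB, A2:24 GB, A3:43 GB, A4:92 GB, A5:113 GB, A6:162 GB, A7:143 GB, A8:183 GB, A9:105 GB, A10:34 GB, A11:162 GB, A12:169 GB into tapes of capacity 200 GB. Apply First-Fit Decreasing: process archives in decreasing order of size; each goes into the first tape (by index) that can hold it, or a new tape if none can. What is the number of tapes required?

7 tapes

Sorted descending: 183, 169, 162, 162, 143, 113, 105, 92, 83, 43, 34, 24.
Put 183 GB in tape 1; 17 GB remain.
Put 169 GB in tape 2; 31 GB remain.
Put 162 GB in tape 3; 38 GB remain.
Put 162 GB in tape 4; 38 GB remain.
Put 143 GB in tape 5; 57 GB remain.
Put 113 GB in tape 6; 87 GB remain.
Put 105 GB in tape 7; 95 GB remain.
Put 92 GB in tape 7; 3 GB remain.
Put 83 GB in tape 6; 4 GB remain.
Put 43 GB in tape 5; 14 GB remain.
Put 34 GB in tape 3; 4 GB remain.
Put 24 GB in tape 2; 7 GB remain.
Final tapes: [183] [169,24] [162,34] [162] [143,43] [113,83] [105,92].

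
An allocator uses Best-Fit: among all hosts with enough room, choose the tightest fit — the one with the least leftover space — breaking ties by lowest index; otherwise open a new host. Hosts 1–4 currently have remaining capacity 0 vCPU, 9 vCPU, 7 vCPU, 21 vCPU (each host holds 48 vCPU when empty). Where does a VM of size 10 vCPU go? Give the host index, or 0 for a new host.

Hosts with room: host 4 (21 vCPU).
Tightest fit is host 4 with 21 vCPU free.

4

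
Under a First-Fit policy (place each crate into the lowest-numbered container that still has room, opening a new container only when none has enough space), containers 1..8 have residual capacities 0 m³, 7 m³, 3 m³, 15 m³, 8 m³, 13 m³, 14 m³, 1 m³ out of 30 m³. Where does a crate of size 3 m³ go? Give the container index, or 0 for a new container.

2

Containers with room: container 2 (7 m³), container 3 (3 m³), container 4 (15 m³), container 5 (8 m³), container 6 (13 m³), container 7 (14 m³).
The first with room is container 2.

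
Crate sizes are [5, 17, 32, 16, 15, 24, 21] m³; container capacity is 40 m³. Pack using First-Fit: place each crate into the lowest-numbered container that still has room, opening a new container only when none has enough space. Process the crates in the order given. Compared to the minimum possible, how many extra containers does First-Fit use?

First-Fit: [5,17,16] [32] [15,24] [21] → 4 containers.
Total size 130 m³; any packing needs at least ⌈130/40⌉ = 4 containers.
So 4 is already optimal.

0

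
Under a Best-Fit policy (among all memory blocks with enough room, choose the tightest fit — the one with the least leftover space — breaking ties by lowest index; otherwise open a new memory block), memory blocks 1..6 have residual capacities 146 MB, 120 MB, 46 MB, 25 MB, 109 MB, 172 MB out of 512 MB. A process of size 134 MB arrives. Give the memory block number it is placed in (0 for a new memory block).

Memory blocks with room: memory block 1 (146 MB), memory block 6 (172 MB).
Tightest fit is memory block 1 with 146 MB free.

1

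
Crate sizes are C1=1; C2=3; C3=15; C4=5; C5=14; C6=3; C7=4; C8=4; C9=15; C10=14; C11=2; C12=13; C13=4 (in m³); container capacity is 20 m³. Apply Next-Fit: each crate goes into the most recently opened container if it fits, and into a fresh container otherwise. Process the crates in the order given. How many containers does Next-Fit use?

6

Put C1 (1 m³) in container 1; 19 m³ remain.
Put C2 (3 m³) in container 1; 16 m³ remain.
Put C3 (15 m³) in container 1; 1 m³ remain.
Put C4 (5 m³) in container 2; 15 m³ remain.
Put C5 (14 m³) in container 2; 1 m³ remain.
Put C6 (3 m³) in container 3; 17 m³ remain.
Put C7 (4 m³) in container 3; 13 m³ remain.
Put C8 (4 m³) in container 3; 9 m³ remain.
Put C9 (15 m³) in container 4; 5 m³ remain.
Put C10 (14 m³) in container 5; 6 m³ remain.
Put C11 (2 m³) in container 5; 4 m³ remain.
Put C12 (13 m³) in container 6; 7 m³ remain.
Put C13 (4 m³) in container 6; 3 m³ remain.
Final containers: [1,3,15] [5,14] [3,4,4] [15] [14,2] [13,4].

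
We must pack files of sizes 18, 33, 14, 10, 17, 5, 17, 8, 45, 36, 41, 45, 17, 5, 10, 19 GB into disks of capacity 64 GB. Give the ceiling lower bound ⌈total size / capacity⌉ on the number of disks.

6

Total size = 18 + 33 + 14 + 10 + 17 + 5 + 17 + 8 + 45 + 36 + 41 + 45 + 17 + 5 + 10 + 19 = 340 GB.
⌈340 / 64⌉ = 6.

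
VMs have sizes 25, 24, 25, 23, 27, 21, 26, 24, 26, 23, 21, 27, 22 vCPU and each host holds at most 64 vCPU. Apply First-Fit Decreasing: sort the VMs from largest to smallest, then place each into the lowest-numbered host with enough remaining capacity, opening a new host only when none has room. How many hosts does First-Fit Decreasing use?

Sorted descending: 27, 27, 26, 26, 25, 25, 24, 24, 23, 23, 22, 21, 21.
host 1: place 27 vCPU, 37 vCPU left
host 1: place 27 vCPU, 10 vCPU left
host 2: place 26 vCPU, 38 vCPU left
host 2: place 26 vCPU, 12 vCPU left
host 3: place 25 vCPU, 39 vCPU left
host 3: place 25 vCPU, 14 vCPU left
host 4: place 24 vCPU, 40 vCPU left
host 4: place 24 vCPU, 16 vCPU left
host 5: place 23 vCPU, 41 vCPU left
host 5: place 23 vCPU, 18 vCPU left
host 6: place 22 vCPU, 42 vCPU left
host 6: place 21 vCPU, 21 vCPU left
host 6: place 21 vCPU, 0 vCPU left
Final hosts: [27,27] [26,26] [25,25] [24,24] [23,23] [22,21,21].

6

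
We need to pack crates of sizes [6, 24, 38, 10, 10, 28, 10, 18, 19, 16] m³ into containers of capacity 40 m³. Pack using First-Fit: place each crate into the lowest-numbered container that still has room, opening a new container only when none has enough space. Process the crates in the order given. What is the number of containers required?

5

container 1: place 6 m³, 34 m³ left
container 1: place 24 m³, 10 m³ left
container 2: place 38 m³, 2 m³ left
container 1: place 10 m³, 0 m³ left
container 3: place 10 m³, 30 m³ left
container 3: place 28 m³, 2 m³ left
container 4: place 10 m³, 30 m³ left
container 4: place 18 m³, 12 m³ left
container 5: place 19 m³, 21 m³ left
container 5: place 16 m³, 5 m³ left
Final containers: [6,24,10] [38] [10,28] [10,18] [19,16].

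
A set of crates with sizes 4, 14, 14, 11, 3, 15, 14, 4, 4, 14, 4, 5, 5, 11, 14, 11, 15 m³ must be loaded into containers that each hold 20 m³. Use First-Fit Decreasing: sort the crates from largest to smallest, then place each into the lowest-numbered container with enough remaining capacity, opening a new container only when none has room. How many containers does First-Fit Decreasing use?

10 containers

Sorted descending: 15, 15, 14, 14, 14, 14, 14, 11, 11, 11, 5, 5, 4, 4, 4, 4, 3.
container 1: place 15 m³, 5 m³ left
container 2: place 15 m³, 5 m³ left
container 3: place 14 m³, 6 m³ left
container 4: place 14 m³, 6 m³ left
container 5: place 14 m³, 6 m³ left
container 6: place 14 m³, 6 m³ left
container 7: place 14 m³, 6 m³ left
container 8: place 11 m³, 9 m³ left
container 9: place 11 m³, 9 m³ left
container 10: place 11 m³, 9 m³ left
container 1: place 5 m³, 0 m³ left
container 2: place 5 m³, 0 m³ left
container 3: place 4 m³, 2 m³ left
container 4: place 4 m³, 2 m³ left
container 5: place 4 m³, 2 m³ left
container 6: place 4 m³, 2 m³ left
container 7: place 3 m³, 3 m³ left
Final containers: [15,5] [15,5] [14,4] [14,4] [14,4] [14,4] [14,3] [11] [11] [11].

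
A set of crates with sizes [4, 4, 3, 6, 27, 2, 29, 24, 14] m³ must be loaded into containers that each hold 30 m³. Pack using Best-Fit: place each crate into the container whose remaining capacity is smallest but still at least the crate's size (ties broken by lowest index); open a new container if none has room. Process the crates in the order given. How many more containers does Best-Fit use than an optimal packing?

Best-Fit: [4,4,3,6] [27,2] [29] [24] [14] → 5 containers.
Total size 113 m³; any packing needs at least ⌈113/30⌉ = 4 containers.
An optimal packing achieves that bound: [29] [27,3] [24,6] [14,4,4,2] → 4 containers.
Excess: 5 − 4 = 1.

1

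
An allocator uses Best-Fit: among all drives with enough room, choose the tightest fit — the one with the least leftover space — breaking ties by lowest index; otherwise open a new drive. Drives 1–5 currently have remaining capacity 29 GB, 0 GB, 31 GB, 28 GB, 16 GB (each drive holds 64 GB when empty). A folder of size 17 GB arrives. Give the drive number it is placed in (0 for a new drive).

4

Drives with room: drive 1 (29 GB), drive 3 (31 GB), drive 4 (28 GB).
Tightest fit is drive 4 with 28 GB free.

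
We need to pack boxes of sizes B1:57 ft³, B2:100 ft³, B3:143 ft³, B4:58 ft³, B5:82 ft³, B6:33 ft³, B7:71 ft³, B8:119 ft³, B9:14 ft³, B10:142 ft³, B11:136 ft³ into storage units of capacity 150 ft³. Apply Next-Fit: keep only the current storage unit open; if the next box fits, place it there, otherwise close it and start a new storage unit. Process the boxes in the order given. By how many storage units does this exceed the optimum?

Next-Fit: [57] [100] [143] [58,82] [33,71] [119,14] [142] [136] → 8 storage units.
Total size 955 ft³; any packing needs at least ⌈955/150⌉ = 7 storage units.
An optimal packing achieves that bound: [143] [142] [136,14] [119] [100,33] [82,58] [71,57] → 7 storage units.
Excess: 8 − 7 = 1.

1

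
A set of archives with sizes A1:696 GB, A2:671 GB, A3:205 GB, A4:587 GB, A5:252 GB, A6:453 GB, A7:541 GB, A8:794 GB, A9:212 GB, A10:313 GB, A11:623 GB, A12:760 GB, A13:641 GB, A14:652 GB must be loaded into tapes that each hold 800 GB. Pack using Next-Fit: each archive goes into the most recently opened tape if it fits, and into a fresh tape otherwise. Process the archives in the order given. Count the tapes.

A1 (696 GB) → tape 1 (remaining 104 GB)
A2 (671 GB) → tape 2 (remaining 129 GB)
A3 (205 GB) → tape 3 (remaining 595 GB)
A4 (587 GB) → tape 3 (remaining 8 GB)
A5 (252 GB) → tape 4 (remaining 548 GB)
A6 (453 GB) → tape 4 (remaining 95 GB)
A7 (541 GB) → tape 5 (remaining 259 GB)
A8 (794 GB) → tape 6 (remaining 6 GB)
A9 (212 GB) → tape 7 (remaining 588 GB)
A10 (313 GB) → tape 7 (remaining 275 GB)
A11 (623 GB) → tape 8 (remaining 177 GB)
A12 (760 GB) → tape 9 (remaining 40 GB)
A13 (641 GB) → tape 10 (remaining 159 GB)
A14 (652 GB) → tape 11 (remaining 148 GB)

11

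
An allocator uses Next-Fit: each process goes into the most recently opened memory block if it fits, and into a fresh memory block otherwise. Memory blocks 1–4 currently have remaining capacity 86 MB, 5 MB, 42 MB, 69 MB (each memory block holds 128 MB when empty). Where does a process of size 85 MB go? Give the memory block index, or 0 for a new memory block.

Next-Fit only looks at memory block 4, which has 69 MB free.
85 MB does not fit, so a new memory block is opened.

0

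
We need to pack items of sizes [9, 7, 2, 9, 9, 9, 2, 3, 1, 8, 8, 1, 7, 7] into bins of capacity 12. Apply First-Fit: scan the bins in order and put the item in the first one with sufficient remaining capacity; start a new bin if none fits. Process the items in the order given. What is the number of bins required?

9 → bin 1 (remaining 3)
7 → bin 2 (remaining 5)
2 → bin 1 (remaining 1)
9 → bin 3 (remaining 3)
9 → bin 4 (remaining 3)
9 → bin 5 (remaining 3)
2 → bin 2 (remaining 3)
3 → bin 2 (remaining 0)
1 → bin 1 (remaining 0)
8 → bin 6 (remaining 4)
8 → bin 7 (remaining 4)
1 → bin 3 (remaining 2)
7 → bin 8 (remaining 5)
7 → bin 9 (remaining 5)

9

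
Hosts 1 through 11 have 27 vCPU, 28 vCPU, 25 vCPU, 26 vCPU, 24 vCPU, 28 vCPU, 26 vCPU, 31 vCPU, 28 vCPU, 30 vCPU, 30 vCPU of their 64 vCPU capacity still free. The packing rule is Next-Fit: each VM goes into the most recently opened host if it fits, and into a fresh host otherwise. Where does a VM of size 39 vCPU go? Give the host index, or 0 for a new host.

Next-Fit only looks at host 11, which has 30 vCPU free.
39 vCPU does not fit, so a new host is opened.

0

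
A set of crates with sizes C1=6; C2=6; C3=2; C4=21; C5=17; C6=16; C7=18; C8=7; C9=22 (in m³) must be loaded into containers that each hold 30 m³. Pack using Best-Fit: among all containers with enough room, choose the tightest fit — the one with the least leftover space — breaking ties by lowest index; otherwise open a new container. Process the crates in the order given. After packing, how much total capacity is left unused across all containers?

35

Put C1 (6 m³) in container 1; 24 m³ remain.
Put C2 (6 m³) in container 1; 18 m³ remain.
Put C3 (2 m³) in container 1; 16 m³ remain.
Put C4 (21 m³) in container 2; 9 m³ remain.
Put C5 (17 m³) in container 3; 13 m³ remain.
Put C6 (16 m³) in container 1; 0 m³ remain.
Put C7 (18 m³) in container 4; 12 m³ remain.
Put C8 (7 m³) in container 2; 2 m³ remain.
Put C9 (22 m³) in container 5; 8 m³ remain.
5 containers × 30 m³ = 150 m³; used 115 m³; unused 35 m³.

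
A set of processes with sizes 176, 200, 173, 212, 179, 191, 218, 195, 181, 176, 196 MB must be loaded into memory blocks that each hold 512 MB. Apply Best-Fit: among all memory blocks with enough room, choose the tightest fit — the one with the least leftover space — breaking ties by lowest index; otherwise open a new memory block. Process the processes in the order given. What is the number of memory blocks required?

memory block 1: place 176 MB, 336 MB left
memory block 1: place 200 MB, 136 MB left
memory block 2: place 173 MB, 339 MB left
memory block 2: place 212 MB, 127 MB left
memory block 3: place 179 MB, 333 MB left
memory block 3: place 191 MB, 142 MB left
memory block 4: place 218 MB, 294 MB left
memory block 4: place 195 MB, 99 MB left
memory block 5: place 181 MB, 331 MB left
memory block 5: place 176 MB, 155 MB left
memory block 6: place 196 MB, 316 MB left
Final memory blocks: [176,200] [173,212] [179,191] [218,195] [181,176] [196].

6 memory blocks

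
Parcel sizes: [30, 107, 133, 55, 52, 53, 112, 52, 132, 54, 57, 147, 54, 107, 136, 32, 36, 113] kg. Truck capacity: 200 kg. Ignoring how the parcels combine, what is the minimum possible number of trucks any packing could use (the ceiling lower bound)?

8 trucks

Total size = 30 + 107 + 133 + 55 + 52 + 53 + 112 + 52 + 132 + 54 + 57 + 147 + 54 + 107 + 136 + 32 + 36 + 113 = 1462 kg.
⌈1462 / 200⌉ = 8.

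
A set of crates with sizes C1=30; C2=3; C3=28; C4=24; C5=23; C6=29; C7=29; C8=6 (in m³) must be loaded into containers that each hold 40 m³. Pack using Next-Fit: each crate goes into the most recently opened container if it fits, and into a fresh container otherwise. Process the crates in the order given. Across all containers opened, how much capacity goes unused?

C1 (30 m³) → container 1 (remaining 10 m³)
C2 (3 m³) → container 1 (remaining 7 m³)
C3 (28 m³) → container 2 (remaining 12 m³)
C4 (24 m³) → container 3 (remaining 16 m³)
C5 (23 m³) → container 4 (remaining 17 m³)
C6 (29 m³) → container 5 (remaining 11 m³)
C7 (29 m³) → container 6 (remaining 11 m³)
C8 (6 m³) → container 6 (remaining 5 m³)
6 containers × 40 m³ = 240 m³; used 172 m³; unused 68 m³.

68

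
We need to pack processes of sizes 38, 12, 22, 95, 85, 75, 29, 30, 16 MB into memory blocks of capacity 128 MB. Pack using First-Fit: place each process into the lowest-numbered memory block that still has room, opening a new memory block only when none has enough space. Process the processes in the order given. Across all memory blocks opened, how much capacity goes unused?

Put 38 MB in memory block 1; 90 MB remain.
Put 12 MB in memory block 1; 78 MB remain.
Put 22 MB in memory block 1; 56 MB remain.
Put 95 MB in memory block 2; 33 MB remain.
Put 85 MB in memory block 3; 43 MB remain.
Put 75 MB in memory block 4; 53 MB remain.
Put 29 MB in memory block 1; 27 MB remain.
Put 30 MB in memory block 2; 3 MB remain.
Put 16 MB in memory block 1; 11 MB remain.
4 memory blocks × 128 MB = 512 MB; used 402 MB; unused 110 MB.

110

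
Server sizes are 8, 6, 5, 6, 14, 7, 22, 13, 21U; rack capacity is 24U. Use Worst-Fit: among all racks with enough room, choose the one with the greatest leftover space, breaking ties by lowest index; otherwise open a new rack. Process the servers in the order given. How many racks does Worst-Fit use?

rack 1: place 8U, 16U left
rack 1: place 6U, 10U left
rack 1: place 5U, 5U left
rack 2: place 6U, 18U left
rack 2: place 14U, 4U left
rack 3: place 7U, 17U left
rack 4: place 22U, 2U left
rack 3: place 13U, 4U left
rack 5: place 21U, 3U left

5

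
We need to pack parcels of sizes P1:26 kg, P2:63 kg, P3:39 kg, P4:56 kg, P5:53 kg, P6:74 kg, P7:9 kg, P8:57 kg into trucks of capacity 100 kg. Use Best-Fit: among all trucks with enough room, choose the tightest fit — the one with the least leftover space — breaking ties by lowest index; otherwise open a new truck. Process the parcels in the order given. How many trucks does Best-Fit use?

truck 1: place P1 (26 kg), 74 kg left
truck 1: place P2 (63 kg), 11 kg left
truck 2: place P3 (39 kg), 61 kg left
truck 2: place P4 (56 kg), 5 kg left
truck 3: place P5 (53 kg), 47 kg left
truck 4: place P6 (74 kg), 26 kg left
truck 1: place P7 (9 kg), 2 kg left
truck 5: place P8 (57 kg), 43 kg left

5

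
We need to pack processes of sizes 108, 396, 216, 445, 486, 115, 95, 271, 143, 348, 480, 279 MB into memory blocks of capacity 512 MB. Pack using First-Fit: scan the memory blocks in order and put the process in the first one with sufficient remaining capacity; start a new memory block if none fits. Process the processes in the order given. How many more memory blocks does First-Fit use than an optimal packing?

First-Fit: [108,396] [216,115,95] [445] [486] [271,143] [348] [480] [279] → 8 memory blocks.
Total size 3382 MB; any packing needs at least ⌈3382/512⌉ = 7 memory blocks.
An optimal packing achieves that bound: [486] [480] [445] [396,115] [348,143] [279,216] [271,108,95] → 7 memory blocks.
Excess: 8 − 7 = 1.

1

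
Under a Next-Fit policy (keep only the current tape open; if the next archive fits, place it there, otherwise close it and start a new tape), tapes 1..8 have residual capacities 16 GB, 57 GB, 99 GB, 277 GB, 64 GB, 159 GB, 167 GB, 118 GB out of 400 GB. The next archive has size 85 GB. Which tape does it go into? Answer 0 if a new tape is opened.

Next-Fit only looks at tape 8, which has 118 GB free.
85 GB fits there.

8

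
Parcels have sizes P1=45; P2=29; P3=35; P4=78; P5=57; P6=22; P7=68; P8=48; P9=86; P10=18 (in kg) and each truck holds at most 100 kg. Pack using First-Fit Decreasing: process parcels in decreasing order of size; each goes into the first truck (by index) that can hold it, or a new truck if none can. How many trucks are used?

Sorted descending: 86, 78, 68, 57, 48, 45, 35, 29, 22, 18.
truck 1: place 86 kg, 14 kg left
truck 2: place 78 kg, 22 kg left
truck 3: place 68 kg, 32 kg left
truck 4: place 57 kg, 43 kg left
truck 5: place 48 kg, 52 kg left
truck 5: place 45 kg, 7 kg left
truck 4: place 35 kg, 8 kg left
truck 3: place 29 kg, 3 kg left
truck 2: place 22 kg, 0 kg left
truck 6: place 18 kg, 82 kg left

6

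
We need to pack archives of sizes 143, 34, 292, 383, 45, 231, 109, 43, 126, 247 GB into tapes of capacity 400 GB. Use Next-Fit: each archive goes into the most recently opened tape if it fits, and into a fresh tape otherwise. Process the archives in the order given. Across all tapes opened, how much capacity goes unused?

Put 143 GB in tape 1; 257 GB remain.
Put 34 GB in tape 1; 223 GB remain.
Put 292 GB in tape 2; 108 GB remain.
Put 383 GB in tape 3; 17 GB remain.
Put 45 GB in tape 4; 355 GB remain.
Put 231 GB in tape 4; 124 GB remain.
Put 109 GB in tape 4; 15 GB remain.
Put 43 GB in tape 5; 357 GB remain.
Put 126 GB in tape 5; 231 GB remain.
Put 247 GB in tape 6; 153 GB remain.
6 tapes × 400 GB = 2400 GB; used 1653 GB; unused 747 GB.

747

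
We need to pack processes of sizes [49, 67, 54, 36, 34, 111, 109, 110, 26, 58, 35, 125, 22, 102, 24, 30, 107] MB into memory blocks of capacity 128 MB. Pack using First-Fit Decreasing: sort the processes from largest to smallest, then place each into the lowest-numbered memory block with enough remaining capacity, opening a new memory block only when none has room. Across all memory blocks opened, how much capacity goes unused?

181

Sorted descending: 125, 111, 110, 109, 107, 102, 67, 58, 54, 49, 36, 35, 34, 30, 26, 24, 22.
125 MB → memory block 1 (remaining 3 MB)
111 MB → memory block 2 (remaining 17 MB)
110 MB → memory block 3 (remaining 18 MB)
109 MB → memory block 4 (remaining 19 MB)
107 MB → memory block 5 (remaining 21 MB)
102 MB → memory block 6 (remaining 26 MB)
67 MB → memory block 7 (remaining 61 MB)
58 MB → memory block 7 (remaining 3 MB)
54 MB → memory block 8 (remaining 74 MB)
49 MB → memory block 8 (remaining 25 MB)
36 MB → memory block 9 (remaining 92 MB)
35 MB → memory block 9 (remaining 57 MB)
34 MB → memory block 9 (remaining 23 MB)
30 MB → memory block 10 (remaining 98 MB)
26 MB → memory block 6 (remaining 0 MB)
24 MB → memory block 8 (remaining 1 MB)
22 MB → memory block 9 (remaining 1 MB)
10 memory blocks × 128 MB = 1280 MB; used 1099 MB; unused 181 MB.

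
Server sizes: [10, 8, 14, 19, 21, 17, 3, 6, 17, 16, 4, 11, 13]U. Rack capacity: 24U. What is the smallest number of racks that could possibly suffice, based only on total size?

Total size = 10 + 8 + 14 + 19 + 21 + 17 + 3 + 6 + 17 + 16 + 4 + 11 + 13 = 159U.
⌈159 / 24⌉ = 7.

7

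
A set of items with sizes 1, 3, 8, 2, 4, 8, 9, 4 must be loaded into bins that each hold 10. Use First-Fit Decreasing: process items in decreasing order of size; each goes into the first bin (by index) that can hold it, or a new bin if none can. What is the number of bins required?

5

Sorted descending: 9, 8, 8, 4, 4, 3, 2, 1.
9 → bin 1 (remaining 1)
8 → bin 2 (remaining 2)
8 → bin 3 (remaining 2)
4 → bin 4 (remaining 6)
4 → bin 4 (remaining 2)
3 → bin 5 (remaining 7)
2 → bin 2 (remaining 0)
1 → bin 1 (remaining 0)
Final bins: [9,1] [8,2] [8] [4,4] [3].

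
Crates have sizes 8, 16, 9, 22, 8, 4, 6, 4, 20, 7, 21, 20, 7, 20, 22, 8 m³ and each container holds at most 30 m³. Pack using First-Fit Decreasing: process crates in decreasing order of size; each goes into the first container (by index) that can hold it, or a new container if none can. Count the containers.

7

Sorted descending: 22, 22, 21, 20, 20, 20, 16, 9, 8, 8, 8, 7, 7, 6, 4, 4.
22 m³ → container 1 (remaining 8 m³)
22 m³ → container 2 (remaining 8 m³)
21 m³ → container 3 (remaining 9 m³)
20 m³ → container 4 (remaining 10 m³)
20 m³ → container 5 (remaining 10 m³)
20 m³ → container 6 (remaining 10 m³)
16 m³ → container 7 (remaining 14 m³)
9 m³ → container 3 (remaining 0 m³)
8 m³ → container 1 (remaining 0 m³)
8 m³ → container 2 (remaining 0 m³)
8 m³ → container 4 (remaining 2 m³)
7 m³ → container 5 (remaining 3 m³)
7 m³ → container 6 (remaining 3 m³)
6 m³ → container 7 (remaining 8 m³)
4 m³ → container 7 (remaining 4 m³)
4 m³ → container 7 (remaining 0 m³)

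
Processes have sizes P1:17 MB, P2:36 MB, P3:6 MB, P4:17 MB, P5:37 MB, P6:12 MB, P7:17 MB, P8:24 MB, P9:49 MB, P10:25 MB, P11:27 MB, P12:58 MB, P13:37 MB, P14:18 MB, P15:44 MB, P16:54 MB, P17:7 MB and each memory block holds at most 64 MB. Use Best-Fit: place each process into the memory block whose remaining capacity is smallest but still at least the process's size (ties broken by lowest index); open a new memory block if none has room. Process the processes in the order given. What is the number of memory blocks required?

Put P1 (17 MB) in memory block 1; 47 MB remain.
Put P2 (36 MB) in memory block 1; 11 MB remain.
Put P3 (6 MB) in memory block 1; 5 MB remain.
Put P4 (17 MB) in memory block 2; 47 MB remain.
Put P5 (37 MB) in memory block 2; 10 MB remain.
Put P6 (12 MB) in memory block 3; 52 MB remain.
Put P7 (17 MB) in memory block 3; 35 MB remain.
Put P8 (24 MB) in memory block 3; 11 MB remain.
Put P9 (49 MB) in memory block 4; 15 MB remain.
Put P10 (25 MB) in memory block 5; 39 MB remain.
Put P11 (27 MB) in memory block 5; 12 MB remain.
Put P12 (58 MB) in memory block 6; 6 MB remain.
Put P13 (37 MB) in memory block 7; 27 MB remain.
Put P14 (18 MB) in memory block 7; 9 MB remain.
Put P15 (44 MB) in memory block 8; 20 MB remain.
Put P16 (54 MB) in memory block 9; 10 MB remain.
Put P17 (7 MB) in memory block 7; 2 MB remain.
Final memory blocks: [17,36,6] [17,37] [12,17,24] [49] [25,27] [58] [37,18,7] [44] [54].

9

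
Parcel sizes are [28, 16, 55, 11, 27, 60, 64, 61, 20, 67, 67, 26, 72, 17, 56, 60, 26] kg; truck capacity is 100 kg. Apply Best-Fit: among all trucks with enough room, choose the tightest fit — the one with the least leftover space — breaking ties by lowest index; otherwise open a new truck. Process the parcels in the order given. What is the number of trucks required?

28 kg → truck 1 (remaining 72 kg)
16 kg → truck 1 (remaining 56 kg)
55 kg → truck 1 (remaining 1 kg)
11 kg → truck 2 (remaining 89 kg)
27 kg → truck 2 (remaining 62 kg)
60 kg → truck 2 (remaining 2 kg)
64 kg → truck 3 (remaining 36 kg)
61 kg → truck 4 (remaining 39 kg)
20 kg → truck 3 (remaining 16 kg)
67 kg → truck 5 (remaining 33 kg)
67 kg → truck 6 (remaining 33 kg)
26 kg → truck 5 (remaining 7 kg)
72 kg → truck 7 (remaining 28 kg)
17 kg → truck 7 (remaining 11 kg)
56 kg → truck 8 (remaining 44 kg)
60 kg → truck 9 (remaining 40 kg)
26 kg → truck 6 (remaining 7 kg)
Final trucks: [28,16,55] [11,27,60] [64,20] [61] [67,26] [67,26] [72,17] [56] [60].

9 trucks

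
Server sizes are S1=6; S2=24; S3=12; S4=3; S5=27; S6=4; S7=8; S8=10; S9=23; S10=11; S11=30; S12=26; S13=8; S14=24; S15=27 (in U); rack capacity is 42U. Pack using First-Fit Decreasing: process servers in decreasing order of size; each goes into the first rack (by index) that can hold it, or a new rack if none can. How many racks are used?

7 racks

Sorted descending: 30, 27, 27, 26, 24, 24, 23, 12, 11, 10, 8, 8, 6, 4, 3.
Put 30U in rack 1; 12U remain.
Put 27U in rack 2; 15U remain.
Put 27U in rack 3; 15U remain.
Put 26U in rack 4; 16U remain.
Put 24U in rack 5; 18U remain.
Put 24U in rack 6; 18U remain.
Put 23U in rack 7; 19U remain.
Put 12U in rack 1; 0U remain.
Put 11U in rack 2; 4U remain.
Put 10U in rack 3; 5U remain.
Put 8U in rack 4; 8U remain.
Put 8U in rack 4; 0U remain.
Put 6U in rack 5; 12U remain.
Put 4U in rack 2; 0U remain.
Put 3U in rack 3; 2U remain.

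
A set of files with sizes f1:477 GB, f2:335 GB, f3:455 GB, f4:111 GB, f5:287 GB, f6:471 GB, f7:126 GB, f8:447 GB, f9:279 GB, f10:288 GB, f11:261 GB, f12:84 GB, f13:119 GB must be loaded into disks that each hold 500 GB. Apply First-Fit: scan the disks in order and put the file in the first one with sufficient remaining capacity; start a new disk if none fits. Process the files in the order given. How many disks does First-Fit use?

9 disks

Put f1 (477 GB) in disk 1; 23 GB remain.
Put f2 (335 GB) in disk 2; 165 GB remain.
Put f3 (455 GB) in disk 3; 45 GB remain.
Put f4 (111 GB) in disk 2; 54 GB remain.
Put f5 (287 GB) in disk 4; 213 GB remain.
Put f6 (471 GB) in disk 5; 29 GB remain.
Put f7 (126 GB) in disk 4; 87 GB remain.
Put f8 (447 GB) in disk 6; 53 GB remain.
Put f9 (279 GB) in disk 7; 221 GB remain.
Put f10 (288 GB) in disk 8; 212 GB remain.
Put f11 (261 GB) in disk 9; 239 GB remain.
Put f12 (84 GB) in disk 4; 3 GB remain.
Put f13 (119 GB) in disk 7; 102 GB remain.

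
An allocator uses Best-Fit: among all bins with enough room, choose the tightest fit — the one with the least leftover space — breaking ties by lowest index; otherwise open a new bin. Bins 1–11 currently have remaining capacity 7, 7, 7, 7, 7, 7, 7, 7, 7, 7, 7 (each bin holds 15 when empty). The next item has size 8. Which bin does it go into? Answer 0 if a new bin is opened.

No bin has ≥ 8 free, so a new bin is opened.

0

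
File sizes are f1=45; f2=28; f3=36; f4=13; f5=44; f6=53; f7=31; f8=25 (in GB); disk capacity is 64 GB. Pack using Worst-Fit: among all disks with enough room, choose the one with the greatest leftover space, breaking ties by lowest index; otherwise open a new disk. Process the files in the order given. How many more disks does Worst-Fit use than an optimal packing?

0

Worst-Fit: [45,13] [28,36] [44] [53] [31,25] → 5 disks.
Total size 275 GB; any packing needs at least ⌈275/64⌉ = 5 disks.
So 5 is already optimal.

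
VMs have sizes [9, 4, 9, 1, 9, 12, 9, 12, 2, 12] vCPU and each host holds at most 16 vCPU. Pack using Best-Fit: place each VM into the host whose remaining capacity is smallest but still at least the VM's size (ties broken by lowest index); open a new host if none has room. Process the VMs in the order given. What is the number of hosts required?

7

host 1: place 9 vCPU, 7 vCPU left
host 1: place 4 vCPU, 3 vCPU left
host 2: place 9 vCPU, 7 vCPU left
host 1: place 1 vCPU, 2 vCPU left
host 3: place 9 vCPU, 7 vCPU left
host 4: place 12 vCPU, 4 vCPU left
host 5: place 9 vCPU, 7 vCPU left
host 6: place 12 vCPU, 4 vCPU left
host 1: place 2 vCPU, 0 vCPU left
host 7: place 12 vCPU, 4 vCPU left
Final hosts: [9,4,1,2] [9] [9] [12] [9] [12] [12].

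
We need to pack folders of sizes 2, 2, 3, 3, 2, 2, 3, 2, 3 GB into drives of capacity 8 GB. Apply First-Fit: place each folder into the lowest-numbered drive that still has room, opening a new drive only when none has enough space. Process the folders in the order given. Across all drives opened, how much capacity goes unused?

2

2 GB → drive 1 (remaining 6 GB)
2 GB → drive 1 (remaining 4 GB)
3 GB → drive 1 (remaining 1 GB)
3 GB → drive 2 (remaining 5 GB)
2 GB → drive 2 (remaining 3 GB)
2 GB → drive 2 (remaining 1 GB)
3 GB → drive 3 (remaining 5 GB)
2 GB → drive 3 (remaining 3 GB)
3 GB → drive 3 (remaining 0 GB)
3 drives × 8 GB = 24 GB; used 22 GB; unused 2 GB.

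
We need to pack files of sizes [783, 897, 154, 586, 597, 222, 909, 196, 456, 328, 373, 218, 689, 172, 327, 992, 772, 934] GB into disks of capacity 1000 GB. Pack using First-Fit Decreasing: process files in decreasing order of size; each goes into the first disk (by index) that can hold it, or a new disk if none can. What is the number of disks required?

11

Sorted descending: 992, 934, 909, 897, 783, 772, 689, 597, 586, 456, 373, 328, 327, 222, 218, 196, 172, 154.
Put 992 GB in disk 1; 8 GB remain.
Put 934 GB in disk 2; 66 GB remain.
Put 909 GB in disk 3; 91 GB remain.
Put 897 GB in disk 4; 103 GB remain.
Put 783 GB in disk 5; 217 GB remain.
Put 772 GB in disk 6; 228 GB remain.
Put 689 GB in disk 7; 311 GB remain.
Put 597 GB in disk 8; 403 GB remain.
Put 586 GB in disk 9; 414 GB remain.
Put 456 GB in disk 10; 544 GB remain.
Put 373 GB in disk 8; 30 GB remain.
Put 328 GB in disk 9; 86 GB remain.
Put 327 GB in disk 10; 217 GB remain.
Put 222 GB in disk 6; 6 GB remain.
Put 218 GB in disk 7; 93 GB remain.
Put 196 GB in disk 5; 21 GB remain.
Put 172 GB in disk 10; 45 GB remain.
Put 154 GB in disk 11; 846 GB remain.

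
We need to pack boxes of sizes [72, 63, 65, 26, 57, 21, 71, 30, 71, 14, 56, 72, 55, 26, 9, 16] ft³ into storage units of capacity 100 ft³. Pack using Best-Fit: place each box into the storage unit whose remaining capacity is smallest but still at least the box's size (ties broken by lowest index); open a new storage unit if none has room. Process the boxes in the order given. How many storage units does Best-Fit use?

storage unit 1: place 72 ft³, 28 ft³ left
storage unit 2: place 63 ft³, 37 ft³ left
storage unit 3: place 65 ft³, 35 ft³ left
storage unit 1: place 26 ft³, 2 ft³ left
storage unit 4: place 57 ft³, 43 ft³ left
storage unit 3: place 21 ft³, 14 ft³ left
storage unit 5: place 71 ft³, 29 ft³ left
storage unit 2: place 30 ft³, 7 ft³ left
storage unit 6: place 71 ft³, 29 ft³ left
storage unit 3: place 14 ft³, 0 ft³ left
storage unit 7: place 56 ft³, 44 ft³ left
storage unit 8: place 72 ft³, 28 ft³ left
storage unit 9: place 55 ft³, 45 ft³ left
storage unit 8: place 26 ft³, 2 ft³ left
storage unit 5: place 9 ft³, 20 ft³ left
storage unit 5: place 16 ft³, 4 ft³ left
Final storage units: [72,26] [63,30] [65,21,14] [57] [71,9,16] [71] [56] [72,26] [55].

9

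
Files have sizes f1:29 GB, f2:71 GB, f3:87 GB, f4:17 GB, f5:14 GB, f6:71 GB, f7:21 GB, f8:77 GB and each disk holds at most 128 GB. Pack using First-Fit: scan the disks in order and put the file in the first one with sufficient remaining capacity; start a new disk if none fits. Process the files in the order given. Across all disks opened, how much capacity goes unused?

125

Put f1 (29 GB) in disk 1; 99 GB remain.
Put f2 (71 GB) in disk 1; 28 GB remain.
Put f3 (87 GB) in disk 2; 41 GB remain.
Put f4 (17 GB) in disk 1; 11 GB remain.
Put f5 (14 GB) in disk 2; 27 GB remain.
Put f6 (71 GB) in disk 3; 57 GB remain.
Put f7 (21 GB) in disk 2; 6 GB remain.
Put f8 (77 GB) in disk 4; 51 GB remain.
4 disks × 128 GB = 512 GB; used 387 GB; unused 125 GB.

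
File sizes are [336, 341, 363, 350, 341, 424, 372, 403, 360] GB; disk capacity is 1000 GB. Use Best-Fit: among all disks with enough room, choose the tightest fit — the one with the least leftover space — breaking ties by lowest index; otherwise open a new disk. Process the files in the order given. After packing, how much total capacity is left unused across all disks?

1710

Put 336 GB in disk 1; 664 GB remain.
Put 341 GB in disk 1; 323 GB remain.
Put 363 GB in disk 2; 637 GB remain.
Put 350 GB in disk 2; 287 GB remain.
Put 341 GB in disk 3; 659 GB remain.
Put 424 GB in disk 3; 235 GB remain.
Put 372 GB in disk 4; 628 GB remain.
Put 403 GB in disk 4; 225 GB remain.
Put 360 GB in disk 5; 640 GB remain.
5 disks × 1000 GB = 5000 GB; used 3290 GB; unused 1710 GB.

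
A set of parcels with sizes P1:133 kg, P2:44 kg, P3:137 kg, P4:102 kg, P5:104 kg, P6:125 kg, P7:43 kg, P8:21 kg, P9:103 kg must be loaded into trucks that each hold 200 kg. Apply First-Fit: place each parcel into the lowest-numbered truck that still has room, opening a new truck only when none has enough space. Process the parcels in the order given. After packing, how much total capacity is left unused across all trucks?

388

truck 1: place P1 (133 kg), 67 kg left
truck 1: place P2 (44 kg), 23 kg left
truck 2: place P3 (137 kg), 63 kg left
truck 3: place P4 (102 kg), 98 kg left
truck 4: place P5 (104 kg), 96 kg left
truck 5: place P6 (125 kg), 75 kg left
truck 2: place P7 (43 kg), 20 kg left
truck 1: place P8 (21 kg), 2 kg left
truck 6: place P9 (103 kg), 97 kg left
6 trucks × 200 kg = 1200 kg; used 812 kg; unused 388 kg.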